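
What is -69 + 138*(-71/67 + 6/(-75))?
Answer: -379017/1675 ≈ -226.28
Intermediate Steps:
-69 + 138*(-71/67 + 6/(-75)) = -69 + 138*(-71*1/67 + 6*(-1/75)) = -69 + 138*(-71/67 - 2/25) = -69 + 138*(-1909/1675) = -69 - 263442/1675 = -379017/1675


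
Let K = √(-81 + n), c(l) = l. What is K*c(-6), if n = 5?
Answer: -12*I*√19 ≈ -52.307*I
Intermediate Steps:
K = 2*I*√19 (K = √(-81 + 5) = √(-76) = 2*I*√19 ≈ 8.7178*I)
K*c(-6) = (2*I*√19)*(-6) = -12*I*√19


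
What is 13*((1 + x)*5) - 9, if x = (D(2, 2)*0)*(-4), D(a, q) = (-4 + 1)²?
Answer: 56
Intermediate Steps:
D(a, q) = 9 (D(a, q) = (-3)² = 9)
x = 0 (x = (9*0)*(-4) = 0*(-4) = 0)
13*((1 + x)*5) - 9 = 13*((1 + 0)*5) - 9 = 13*(1*5) - 9 = 13*5 - 9 = 65 - 9 = 56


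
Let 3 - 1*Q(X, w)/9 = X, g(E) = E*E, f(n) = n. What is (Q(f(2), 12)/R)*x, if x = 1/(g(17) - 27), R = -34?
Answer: -9/8908 ≈ -0.0010103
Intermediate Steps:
g(E) = E**2
Q(X, w) = 27 - 9*X
x = 1/262 (x = 1/(17**2 - 27) = 1/(289 - 27) = 1/262 ≈ 0.0038168)
(Q(f(2), 12)/R)*x = ((27 - 9*2)/(-34))*(1/262) = ((27 - 18)*(-1/34))*(1/262) = (9*(-1/34))*(1/262) = -9/34*1/262 = -9/8908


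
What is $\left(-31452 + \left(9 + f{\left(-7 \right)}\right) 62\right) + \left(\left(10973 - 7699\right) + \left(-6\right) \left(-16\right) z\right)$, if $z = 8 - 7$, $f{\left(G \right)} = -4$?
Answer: $-27772$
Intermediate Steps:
$z = 1$ ($z = 8 - 7 = 1$)
$\left(-31452 + \left(9 + f{\left(-7 \right)}\right) 62\right) + \left(\left(10973 - 7699\right) + \left(-6\right) \left(-16\right) z\right) = \left(-31452 + \left(9 - 4\right) 62\right) + \left(\left(10973 - 7699\right) + \left(-6\right) \left(-16\right) 1\right) = \left(-31452 + 5 \cdot 62\right) + \left(3274 + 96 \cdot 1\right) = \left(-31452 + 310\right) + \left(3274 + 96\right) = -31142 + 3370 = -27772$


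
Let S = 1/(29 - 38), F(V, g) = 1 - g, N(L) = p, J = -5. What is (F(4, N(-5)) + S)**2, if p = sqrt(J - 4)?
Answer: (8 - 27*I)**2/81 ≈ -8.2099 - 5.3333*I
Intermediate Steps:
p = 3*I (p = sqrt(-5 - 4) = sqrt(-9) = 3*I ≈ 3.0*I)
N(L) = 3*I
S = -1/9 (S = 1/(-9) = -1/9 ≈ -0.11111)
(F(4, N(-5)) + S)**2 = ((1 - 3*I) - 1/9)**2 = (8/9 - 3*I)**2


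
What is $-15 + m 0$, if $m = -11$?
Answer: $-15$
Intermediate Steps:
$-15 + m 0 = -15 - 0 = -15 + 0 = -15$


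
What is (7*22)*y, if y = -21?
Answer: -3234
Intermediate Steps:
(7*22)*y = (7*22)*(-21) = 154*(-21) = -3234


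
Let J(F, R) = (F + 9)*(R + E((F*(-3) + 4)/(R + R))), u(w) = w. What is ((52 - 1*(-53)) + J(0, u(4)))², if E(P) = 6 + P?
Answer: 159201/4 ≈ 39800.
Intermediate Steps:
J(F, R) = (9 + F)*(6 + R + (4 - 3*F)/(2*R)) (J(F, R) = (F + 9)*(R + (6 + (F*(-3) + 4)/(R + R))) = (9 + F)*(R + (6 + (-3*F + 4)/((2*R)))) = (9 + F)*(R + (6 + (4 - 3*F)*(1/(2*R)))) = (9 + F)*(R + (6 + (4 - 3*F)/(2*R))) = (9 + F)*(6 + R + (4 - 3*F)/(2*R)))
((52 - 1*(-53)) + J(0, u(4)))² = ((52 - 1*(-53)) + (½)*(36 - 27*0 + 0*(4 - 3*0 + 12*4) + 2*4*(54 + 9*4 + 0*4))/4)² = ((52 + 53) + (½)*(¼)*(36 + 0 + 0*(4 + 0 + 48) + 2*4*(54 + 36 + 0)))² = (105 + (½)*(¼)*(36 + 0 + 0*52 + 2*4*90))² = (105 + (½)*(¼)*(36 + 0 + 0 + 720))² = (105 + (½)*(¼)*756)² = (105 + 189/2)² = (399/2)² = 159201/4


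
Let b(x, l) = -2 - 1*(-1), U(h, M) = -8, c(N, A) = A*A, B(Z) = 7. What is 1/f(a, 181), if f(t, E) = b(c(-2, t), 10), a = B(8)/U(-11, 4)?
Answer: -1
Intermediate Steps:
c(N, A) = A²
a = -7/8 (a = 7/(-8) = 7*(-⅛) = -7/8 ≈ -0.87500)
b(x, l) = -1 (b(x, l) = -2 + 1 = -1)
f(t, E) = -1
1/f(a, 181) = 1/(-1) = -1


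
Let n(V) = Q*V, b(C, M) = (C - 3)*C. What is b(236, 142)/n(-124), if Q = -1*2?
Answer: 13747/62 ≈ 221.73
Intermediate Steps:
Q = -2
b(C, M) = C*(-3 + C) (b(C, M) = (-3 + C)*C = C*(-3 + C))
n(V) = -2*V
b(236, 142)/n(-124) = (236*(-3 + 236))/((-2*(-124))) = (236*233)/248 = 54988*(1/248) = 13747/62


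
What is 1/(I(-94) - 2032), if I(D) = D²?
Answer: 1/6804 ≈ 0.00014697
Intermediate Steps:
1/(I(-94) - 2032) = 1/((-94)² - 2032) = 1/(8836 - 2032) = 1/6804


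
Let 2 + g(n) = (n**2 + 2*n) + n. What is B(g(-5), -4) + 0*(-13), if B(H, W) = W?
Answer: -4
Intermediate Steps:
g(n) = -2 + n**2 + 3*n (g(n) = -2 + ((n**2 + 2*n) + n) = -2 + (n**2 + 3*n) = -2 + n**2 + 3*n)
B(g(-5), -4) + 0*(-13) = -4 + 0*(-13) = -4 + 0 = -4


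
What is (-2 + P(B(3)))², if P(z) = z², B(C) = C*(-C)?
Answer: 6241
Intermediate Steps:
B(C) = -C²
(-2 + P(B(3)))² = (-2 + (-1*3²)²)² = (-2 + (-1*9)²)² = (-2 + (-9)²)² = (-2 + 81)² = 79² = 6241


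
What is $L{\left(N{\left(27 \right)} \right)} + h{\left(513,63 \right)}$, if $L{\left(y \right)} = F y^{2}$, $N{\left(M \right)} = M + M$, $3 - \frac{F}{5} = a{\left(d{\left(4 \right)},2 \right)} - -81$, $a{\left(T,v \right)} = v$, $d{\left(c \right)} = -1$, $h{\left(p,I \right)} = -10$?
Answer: $-1166410$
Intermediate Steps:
$F = -400$ ($F = 15 - 5 \left(2 - -81\right) = 15 - 5 \left(2 + 81\right) = 15 - 415 = -400$)
$N{\left(M \right)} = 2 M$
$L{\left(y \right)} = - 400 y^{2}$
$L{\left(N{\left(27 \right)} \right)} + h{\left(513,63 \right)} = - 400 \left(2 \cdot 27\right)^{2} - 10 = - 400 \cdot 54^{2} - 10 = \left(-400\right) 2916 - 10 = -1166400 - 10 = -1166410$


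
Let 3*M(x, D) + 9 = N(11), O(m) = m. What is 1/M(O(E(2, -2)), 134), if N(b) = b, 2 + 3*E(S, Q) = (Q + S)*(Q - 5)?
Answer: 3/2 ≈ 1.5000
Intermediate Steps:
E(S, Q) = -⅔ + (-5 + Q)*(Q + S)/3 (E(S, Q) = -⅔ + ((Q + S)*(Q - 5))/3 = -⅔ + ((Q + S)*(-5 + Q))/3 = -⅔ + ((-5 + Q)*(Q + S))/3 = -⅔ + (-5 + Q)*(Q + S)/3)
M(x, D) = ⅔ (M(x, D) = -3 + (⅓)*11 = -3 + 11/3 = ⅔)
1/M(O(E(2, -2)), 134) = 1/(⅔) = 3/2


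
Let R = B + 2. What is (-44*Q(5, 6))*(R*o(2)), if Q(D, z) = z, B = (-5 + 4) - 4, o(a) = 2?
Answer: 1584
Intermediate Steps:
B = -5 (B = -1 - 4 = -5)
R = -3 (R = -5 + 2 = -3)
(-44*Q(5, 6))*(R*o(2)) = (-44*6)*(-3*2) = -264*(-6) = 1584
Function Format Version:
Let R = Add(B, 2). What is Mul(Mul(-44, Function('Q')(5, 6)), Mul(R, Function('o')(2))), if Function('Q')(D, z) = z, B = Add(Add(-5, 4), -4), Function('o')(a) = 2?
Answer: 1584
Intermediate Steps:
B = -5 (B = Add(-1, -4) = -5)
R = -3 (R = Add(-5, 2) = -3)
Mul(Mul(-44, Function('Q')(5, 6)), Mul(R, Function('o')(2))) = Mul(Mul(-44, 6), Mul(-3, 2)) = Mul(-264, -6) = 1584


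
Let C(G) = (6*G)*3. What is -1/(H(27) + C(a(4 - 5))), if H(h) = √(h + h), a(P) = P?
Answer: 1/15 + √6/90 ≈ 0.093883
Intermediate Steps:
C(G) = 18*G
H(h) = √2*√h (H(h) = √(2*h) = √2*√h)
-1/(H(27) + C(a(4 - 5))) = -1/(√2*√27 + 18*(4 - 5)) = -1/(√2*(3*√3) + 18*(-1)) = -1/(3*√6 - 18) = -1/(-18 + 3*√6)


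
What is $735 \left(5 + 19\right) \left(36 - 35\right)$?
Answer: $17640$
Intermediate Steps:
$735 \left(5 + 19\right) \left(36 - 35\right) = 735 \cdot 24 \cdot 1 = 735 \cdot 24 = 17640$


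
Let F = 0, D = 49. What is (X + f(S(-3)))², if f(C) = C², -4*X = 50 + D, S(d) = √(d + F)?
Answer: 12321/16 ≈ 770.06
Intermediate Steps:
S(d) = √d (S(d) = √(d + 0) = √d)
X = -99/4 (X = -(50 + 49)/4 = -¼*99 = -99/4 ≈ -24.750)
(X + f(S(-3)))² = (-99/4 + (√(-3))²)² = (-99/4 + (I*√3)²)² = (-99/4 - 3)² = (-111/4)² = 12321/16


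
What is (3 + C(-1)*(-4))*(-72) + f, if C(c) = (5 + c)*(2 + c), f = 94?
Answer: 1030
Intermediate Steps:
C(c) = (2 + c)*(5 + c)
(3 + C(-1)*(-4))*(-72) + f = (3 + (10 + (-1)² + 7*(-1))*(-4))*(-72) + 94 = (3 + (10 + 1 - 7)*(-4))*(-72) + 94 = (3 + 4*(-4))*(-72) + 94 = (3 - 16)*(-72) + 94 = -13*(-72) + 94 = 936 + 94 = 1030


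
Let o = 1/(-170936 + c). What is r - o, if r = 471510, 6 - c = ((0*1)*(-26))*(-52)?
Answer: 80595204301/170930 ≈ 4.7151e+5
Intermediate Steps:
c = 6 (c = 6 - (0*1)*(-26)*(-52) = 6 - 0*(-26)*(-52) = 6 - 0*(-52) = 6 - 1*0 = 6 + 0 = 6)
o = -1/170930 (o = 1/(-170936 + 6) = 1/(-170930) = -1/170930 ≈ -5.8504e-6)
r - o = 471510 - 1*(-1/170930) = 471510 + 1/170930 = 80595204301/170930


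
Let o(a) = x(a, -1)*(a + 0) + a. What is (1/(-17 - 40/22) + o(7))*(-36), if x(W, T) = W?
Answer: -46324/23 ≈ -2014.1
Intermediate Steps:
o(a) = a + a² (o(a) = a*(a + 0) + a = a*a + a = a² + a = a + a²)
(1/(-17 - 40/22) + o(7))*(-36) = (1/(-17 - 40/22) + 7*(1 + 7))*(-36) = (1/(-17 - 40*1/22) + 7*8)*(-36) = (1/(-17 - 20/11) + 56)*(-36) = (1/(-207/11) + 56)*(-36) = (-11/207 + 56)*(-36) = (11581/207)*(-36) = -46324/23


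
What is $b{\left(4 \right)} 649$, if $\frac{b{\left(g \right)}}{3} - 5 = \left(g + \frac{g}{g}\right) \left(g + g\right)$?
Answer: $87615$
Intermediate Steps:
$b{\left(g \right)} = 15 + 6 g \left(1 + g\right)$ ($b{\left(g \right)} = 15 + 3 \left(g + \frac{g}{g}\right) \left(g + g\right) = 15 + 3 \left(g + 1\right) 2 g = 15 + 3 \left(1 + g\right) 2 g = 15 + 3 \cdot 2 g \left(1 + g\right) = 15 + 6 g \left(1 + g\right)$)
$b{\left(4 \right)} 649 = \left(15 + 6 \cdot 4 + 6 \cdot 4^{2}\right) 649 = \left(15 + 24 + 6 \cdot 16\right) 649 = \left(15 + 24 + 96\right) 649 = 135 \cdot 649 = 87615$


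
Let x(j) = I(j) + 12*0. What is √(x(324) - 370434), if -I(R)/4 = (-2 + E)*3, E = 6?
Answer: I*√370482 ≈ 608.67*I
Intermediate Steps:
I(R) = -48 (I(R) = -4*(-2 + 6)*3 = -16*3 = -4*12 = -48)
x(j) = -48 (x(j) = -48 + 12*0 = -48 + 0 = -48)
√(x(324) - 370434) = √(-48 - 370434) = √(-370482) = I*√370482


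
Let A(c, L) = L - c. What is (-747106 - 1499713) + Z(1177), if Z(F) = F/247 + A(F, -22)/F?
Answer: -59381080335/26429 ≈ -2.2468e+6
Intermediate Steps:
Z(F) = F/247 + (-22 - F)/F
(-747106 - 1499713) + Z(1177) = (-747106 - 1499713) + (-1 - 22/1177 + (1/247)*1177) = -2246819 + (-1 - 22*1/1177 + 1177/247) = -2246819 + (-1 - 2/107 + 1177/247) = -2246819 + 99016/26429 = -59381080335/26429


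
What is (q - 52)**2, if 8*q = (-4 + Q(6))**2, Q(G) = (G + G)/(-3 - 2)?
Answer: 1373584/625 ≈ 2197.7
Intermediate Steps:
Q(G) = -2*G/5 (Q(G) = (2*G)/(-5) = (2*G)*(-1/5) = -2*G/5)
q = 128/25 (q = (-4 - 2/5*6)**2/8 = (-4 - 12/5)**2/8 = (-32/5)**2/8 = (1/8)*(1024/25) = 128/25 ≈ 5.1200)
(q - 52)**2 = (128/25 - 52)**2 = (-1172/25)**2 = 1373584/625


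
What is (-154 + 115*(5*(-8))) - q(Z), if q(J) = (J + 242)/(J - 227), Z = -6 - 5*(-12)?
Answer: -822146/173 ≈ -4752.3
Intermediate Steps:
Z = 54 (Z = -6 + 60 = 54)
q(J) = (242 + J)/(-227 + J)
(-154 + 115*(5*(-8))) - q(Z) = (-154 + 115*(5*(-8))) - (242 + 54)/(-227 + 54) = (-154 + 115*(-40)) - 296/(-173) = (-154 - 4600) - (-1)*296/173 = -4754 - 1*(-296/173) = -4754 + 296/173 = -822146/173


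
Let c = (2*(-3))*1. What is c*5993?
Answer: -35958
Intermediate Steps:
c = -6 (c = -6*1 = -6)
c*5993 = -6*5993 = -35958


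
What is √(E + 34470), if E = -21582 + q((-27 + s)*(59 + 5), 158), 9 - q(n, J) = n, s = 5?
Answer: √14305 ≈ 119.60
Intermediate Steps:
q(n, J) = 9 - n
E = -20165 (E = -21582 + (9 - (-27 + 5)*(59 + 5)) = -21582 + (9 - (-22)*64) = -21582 + (9 - 1*(-1408)) = -21582 + (9 + 1408) = -21582 + 1417 = -20165)
√(E + 34470) = √(-20165 + 34470) = √14305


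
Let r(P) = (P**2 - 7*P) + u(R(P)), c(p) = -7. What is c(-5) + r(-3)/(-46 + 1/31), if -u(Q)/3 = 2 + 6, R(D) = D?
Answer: -3387/475 ≈ -7.1305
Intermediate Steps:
u(Q) = -24 (u(Q) = -3*(2 + 6) = -3*8 = -24)
r(P) = -24 + P**2 - 7*P (r(P) = (P**2 - 7*P) - 24 = -24 + P**2 - 7*P)
c(-5) + r(-3)/(-46 + 1/31) = -7 + (-24 + (-3)**2 - 7*(-3))/(-46 + 1/31) = -7 + (-24 + 9 + 21)/(-46 + 1/31) = -7 + 6/(-1425/31) = -7 + 6*(-31/1425) = -7 - 62/475 = -3387/475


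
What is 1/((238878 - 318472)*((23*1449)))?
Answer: -1/2652629238 ≈ -3.7698e-10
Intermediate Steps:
1/((238878 - 318472)*((23*1449))) = 1/(-79594*33327) = -1/79594*1/33327 = -1/2652629238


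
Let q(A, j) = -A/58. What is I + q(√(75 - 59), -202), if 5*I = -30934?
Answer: -897096/145 ≈ -6186.9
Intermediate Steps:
I = -30934/5 (I = (⅕)*(-30934) = -30934/5 ≈ -6186.8)
q(A, j) = -A/58
I + q(√(75 - 59), -202) = -30934/5 - √(75 - 59)/58 = -30934/5 - √16/58 = -30934/5 - 1/58*4 = -30934/5 - 2/29 = -897096/145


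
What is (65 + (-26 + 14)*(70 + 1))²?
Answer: 619369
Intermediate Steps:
(65 + (-26 + 14)*(70 + 1))² = (65 - 12*71)² = (65 - 852)² = (-787)² = 619369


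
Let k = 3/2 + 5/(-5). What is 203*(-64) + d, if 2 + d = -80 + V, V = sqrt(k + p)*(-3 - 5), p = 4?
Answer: -13074 - 12*sqrt(2) ≈ -13091.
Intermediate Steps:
k = 1/2 (k = 3*(1/2) + 5*(-1/5) = 3/2 - 1 = 1/2 ≈ 0.50000)
V = -12*sqrt(2) (V = sqrt(1/2 + 4)*(-3 - 5) = sqrt(9/2)*(-8) = (3*sqrt(2)/2)*(-8) = -12*sqrt(2) ≈ -16.971)
d = -82 - 12*sqrt(2) (d = -2 + (-80 - 12*sqrt(2)) = -82 - 12*sqrt(2) ≈ -98.971)
203*(-64) + d = 203*(-64) + (-82 - 12*sqrt(2)) = -12992 + (-82 - 12*sqrt(2)) = -13074 - 12*sqrt(2)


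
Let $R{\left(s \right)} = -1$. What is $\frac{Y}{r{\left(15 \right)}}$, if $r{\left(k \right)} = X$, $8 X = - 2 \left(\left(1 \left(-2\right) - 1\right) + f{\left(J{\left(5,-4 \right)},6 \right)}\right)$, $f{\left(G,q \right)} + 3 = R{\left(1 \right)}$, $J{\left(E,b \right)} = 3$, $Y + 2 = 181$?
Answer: $\frac{716}{7} \approx 102.29$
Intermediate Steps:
$Y = 179$ ($Y = -2 + 181 = 179$)
$f{\left(G,q \right)} = -4$ ($f{\left(G,q \right)} = -3 - 1 = -4$)
$X = \frac{7}{4}$ ($X = \frac{\left(-2\right) \left(\left(1 \left(-2\right) - 1\right) - 4\right)}{8} = \frac{\left(-2\right) \left(\left(-2 - 1\right) - 4\right)}{8} = \frac{\left(-2\right) \left(-3 - 4\right)}{8} = \frac{\left(-2\right) \left(-7\right)}{8} = \frac{1}{8} \cdot 14 = \frac{7}{4} \approx 1.75$)
$r{\left(k \right)} = \frac{7}{4}$
$\frac{Y}{r{\left(15 \right)}} = \frac{1}{\frac{7}{4}} \cdot 179 = \frac{4}{7} \cdot 179 = \frac{716}{7}$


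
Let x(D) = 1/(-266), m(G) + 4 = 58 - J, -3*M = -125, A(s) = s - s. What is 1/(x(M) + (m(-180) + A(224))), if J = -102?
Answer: 266/41495 ≈ 0.0064104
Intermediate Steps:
A(s) = 0
M = 125/3 (M = -⅓*(-125) = 125/3 ≈ 41.667)
m(G) = 156 (m(G) = -4 + (58 - 1*(-102)) = -4 + (58 + 102) = -4 + 160 = 156)
x(D) = -1/266
1/(x(M) + (m(-180) + A(224))) = 1/(-1/266 + (156 + 0)) = 1/(-1/266 + 156) = 1/(41495/266) = 266/41495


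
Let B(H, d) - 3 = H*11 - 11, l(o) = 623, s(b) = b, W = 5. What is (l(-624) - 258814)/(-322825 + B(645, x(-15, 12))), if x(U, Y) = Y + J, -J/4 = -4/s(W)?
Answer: 258191/315738 ≈ 0.81774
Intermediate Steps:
J = 16/5 (J = -(-16)/5 = -4*(-⅘) = 16/5 ≈ 3.2000)
x(U, Y) = 16/5 + Y (x(U, Y) = Y + 16/5 = 16/5 + Y)
B(H, d) = -8 + 11*H (B(H, d) = 3 + (H*11 - 11) = 3 + (11*H - 11) = 3 + (-11 + 11*H) = -8 + 11*H)
(l(-624) - 258814)/(-322825 + B(645, x(-15, 12))) = (623 - 258814)/(-322825 + (-8 + 11*645)) = -258191/(-322825 + (-8 + 7095)) = -258191/(-322825 + 7087) = -258191/(-315738) = -258191*(-1/315738) = 258191/315738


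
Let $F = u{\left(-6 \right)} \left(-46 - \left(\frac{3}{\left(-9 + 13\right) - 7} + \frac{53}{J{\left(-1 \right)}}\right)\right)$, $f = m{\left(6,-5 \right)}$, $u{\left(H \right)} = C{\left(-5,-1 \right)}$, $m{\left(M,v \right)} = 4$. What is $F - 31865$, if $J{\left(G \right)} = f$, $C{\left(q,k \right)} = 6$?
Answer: $- \frac{64429}{2} \approx -32215.0$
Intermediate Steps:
$u{\left(H \right)} = 6$
$f = 4$
$J{\left(G \right)} = 4$
$F = - \frac{699}{2}$ ($F = 6 \left(-46 - \left(\frac{53}{4} + \frac{3}{\left(-9 + 13\right) - 7}\right)\right) = 6 \left(-46 - \left(\frac{53}{4} + \frac{3}{4 - 7}\right)\right) = 6 \left(-46 - \left(\frac{53}{4} + \frac{3}{-3}\right)\right) = 6 \left(-46 - \frac{49}{4}\right) = 6 \left(- \frac{233}{4}\right) = - \frac{699}{2} \approx -349.5$)
$F - 31865 = - \frac{699}{2} - 31865 = - \frac{64429}{2}$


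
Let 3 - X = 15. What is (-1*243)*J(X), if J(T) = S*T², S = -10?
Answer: 349920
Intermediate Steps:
X = -12 (X = 3 - 1*15 = 3 - 15 = -12)
J(T) = -10*T²
(-1*243)*J(X) = (-1*243)*(-10*(-12)²) = -(-2430)*144 = -243*(-1440) = 349920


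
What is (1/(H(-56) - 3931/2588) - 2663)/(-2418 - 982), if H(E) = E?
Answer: 79282821/101224120 ≈ 0.78324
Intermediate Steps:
(1/(H(-56) - 3931/2588) - 2663)/(-2418 - 982) = (1/(-56 - 3931/2588) - 2663)/(-2418 - 982) = (1/(-56 - 3931*1/2588) - 2663)/(-3400) = (1/(-56 - 3931/2588) - 2663)*(-1/3400) = (1/(-148859/2588) - 2663)*(-1/3400) = (-2588/148859 - 2663)*(-1/3400) = -396414105/148859*(-1/3400) = 79282821/101224120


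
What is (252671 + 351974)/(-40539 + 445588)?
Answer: 604645/405049 ≈ 1.4928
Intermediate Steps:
(252671 + 351974)/(-40539 + 445588) = 604645/405049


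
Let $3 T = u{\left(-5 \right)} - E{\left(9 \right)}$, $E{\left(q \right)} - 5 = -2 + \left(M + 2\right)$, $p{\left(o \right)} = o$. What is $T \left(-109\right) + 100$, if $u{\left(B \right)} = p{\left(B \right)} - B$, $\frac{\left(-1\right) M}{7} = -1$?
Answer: $536$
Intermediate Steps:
$M = 7$ ($M = \left(-7\right) \left(-1\right) = 7$)
$E{\left(q \right)} = 12$ ($E{\left(q \right)} = 5 + \left(-2 + \left(7 + 2\right)\right) = 5 + \left(-2 + 9\right) = 5 + 7 = 12$)
$u{\left(B \right)} = 0$ ($u{\left(B \right)} = B - B = 0$)
$T = -4$ ($T = \frac{0 - 12}{3} = \frac{1}{3} \left(-12\right) = -4$)
$T \left(-109\right) + 100 = \left(-4\right) \left(-109\right) + 100 = 436 + 100 = 536$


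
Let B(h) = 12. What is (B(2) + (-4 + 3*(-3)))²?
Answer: 1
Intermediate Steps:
(B(2) + (-4 + 3*(-3)))² = (12 + (-4 + 3*(-3)))² = (12 + (-4 - 9))² = (12 - 13)² = (-1)² = 1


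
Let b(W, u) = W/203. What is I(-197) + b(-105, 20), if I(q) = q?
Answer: -5728/29 ≈ -197.52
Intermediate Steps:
b(W, u) = W/203 (b(W, u) = W*(1/203) = W/203)
I(-197) + b(-105, 20) = -197 + (1/203)*(-105) = -197 - 15/29 = -5728/29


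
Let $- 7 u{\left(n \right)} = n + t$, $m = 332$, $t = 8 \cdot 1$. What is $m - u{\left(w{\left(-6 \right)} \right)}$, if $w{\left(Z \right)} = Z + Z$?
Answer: $\frac{2320}{7} \approx 331.43$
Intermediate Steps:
$t = 8$
$w{\left(Z \right)} = 2 Z$
$u{\left(n \right)} = - \frac{8}{7} - \frac{n}{7}$ ($u{\left(n \right)} = - \frac{n + 8}{7} = - \frac{8 + n}{7} = - \frac{8}{7} - \frac{n}{7}$)
$m - u{\left(w{\left(-6 \right)} \right)} = 332 - \left(- \frac{8}{7} - \frac{2 \left(-6\right)}{7}\right) = 332 - \left(- \frac{8}{7} - - \frac{12}{7}\right) = 332 - \left(- \frac{8}{7} + \frac{12}{7}\right) = 332 - \frac{4}{7} = \frac{2320}{7}$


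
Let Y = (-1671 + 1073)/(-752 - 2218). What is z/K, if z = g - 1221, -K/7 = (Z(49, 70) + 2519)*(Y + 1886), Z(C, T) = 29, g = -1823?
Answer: 1130085/12489699131 ≈ 9.0481e-5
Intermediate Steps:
Y = 299/1485 (Y = -598/(-2970) = -598*(-1/2970) = 299/1485 ≈ 0.20135)
K = -49958796524/1485 (K = -7*(29 + 2519)*(299/1485 + 1886) = -17836*2801009/1485 = -7*7136970932/1485 = -49958796524/1485 ≈ -3.3642e+7)
z = -3044 (z = -1823 - 1221 = -3044)
z/K = -3044/(-49958796524/1485) = -3044*(-1485/49958796524) = 1130085/12489699131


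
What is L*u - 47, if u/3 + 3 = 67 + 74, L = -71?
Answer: -29441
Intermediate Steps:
u = 414 (u = -9 + 3*(67 + 74) = -9 + 3*141 = -9 + 423 = 414)
L*u - 47 = -71*414 - 47 = -29394 - 47 = -29441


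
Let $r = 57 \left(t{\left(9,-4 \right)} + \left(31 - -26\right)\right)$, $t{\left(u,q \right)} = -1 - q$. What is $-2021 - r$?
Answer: $-5441$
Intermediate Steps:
$r = 3420$ ($r = 57 \left(\left(-1 - -4\right) + \left(31 - -26\right)\right) = 57 \left(\left(-1 + 4\right) + \left(31 + 26\right)\right) = 57 \left(3 + 57\right) = 57 \cdot 60 = 3420$)
$-2021 - r = -2021 - 3420 = -5441$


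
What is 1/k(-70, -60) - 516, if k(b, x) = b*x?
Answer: -2167199/4200 ≈ -516.00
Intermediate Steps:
1/k(-70, -60) - 516 = 1/(-70*(-60)) - 516 = 1/4200 - 516 = -2167199/4200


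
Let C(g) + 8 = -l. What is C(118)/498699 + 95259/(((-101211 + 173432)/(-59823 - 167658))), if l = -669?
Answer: -10806614075796640/36016540479 ≈ -3.0005e+5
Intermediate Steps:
C(g) = 661 (C(g) = -8 - 1*(-669) = -8 + 669 = 661)
C(118)/498699 + 95259/(((-101211 + 173432)/(-59823 - 167658))) = 661/498699 + 95259/(((-101211 + 173432)/(-59823 - 167658))) = 661*(1/498699) + 95259/((72221/(-227481))) = 661/498699 + 95259/((72221*(-1/227481))) = 661/498699 + 95259/(-72221/227481) = 661/498699 + 95259*(-227481/72221) = 661/498699 - 21669612579/72221 = -10806614075796640/36016540479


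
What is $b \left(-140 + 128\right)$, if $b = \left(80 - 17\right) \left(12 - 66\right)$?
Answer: $40824$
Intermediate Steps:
$b = -3402$ ($b = 63 \left(-54\right) = -3402$)
$b \left(-140 + 128\right) = - 3402 \left(-140 + 128\right) = \left(-3402\right) \left(-12\right) = 40824$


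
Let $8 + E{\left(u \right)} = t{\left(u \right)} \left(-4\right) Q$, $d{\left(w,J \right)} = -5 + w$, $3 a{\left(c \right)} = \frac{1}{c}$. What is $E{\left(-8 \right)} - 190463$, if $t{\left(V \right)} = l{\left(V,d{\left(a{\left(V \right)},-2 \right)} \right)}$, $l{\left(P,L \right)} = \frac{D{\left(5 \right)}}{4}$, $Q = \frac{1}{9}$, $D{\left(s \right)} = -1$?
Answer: $- \frac{1714238}{9} \approx -1.9047 \cdot 10^{5}$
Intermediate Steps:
$a{\left(c \right)} = \frac{1}{3 c}$
$Q = \frac{1}{9} \approx 0.11111$
$l{\left(P,L \right)} = - \frac{1}{4}$
$t{\left(V \right)} = - \frac{1}{4}$
$E{\left(u \right)} = - \frac{71}{9}$ ($E{\left(u \right)} = -8 + \left(- \frac{1}{4}\right) \left(-4\right) \frac{1}{9} = -8 + 1 \cdot \frac{1}{9} = -8 + \frac{1}{9} = - \frac{71}{9}$)
$E{\left(-8 \right)} - 190463 = - \frac{71}{9} - 190463 = - \frac{1714238}{9}$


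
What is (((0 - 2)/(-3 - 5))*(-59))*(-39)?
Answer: 2301/4 ≈ 575.25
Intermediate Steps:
(((0 - 2)/(-3 - 5))*(-59))*(-39) = (-2/(-8)*(-59))*(-39) = (-2*(-1/8)*(-59))*(-39) = ((1/4)*(-59))*(-39) = -59/4*(-39) = 2301/4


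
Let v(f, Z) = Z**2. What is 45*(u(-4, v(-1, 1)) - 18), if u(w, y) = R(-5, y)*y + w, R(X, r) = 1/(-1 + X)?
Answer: -1995/2 ≈ -997.50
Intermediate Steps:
u(w, y) = w - y/6 (u(w, y) = y/(-1 - 5) + w = y/(-6) + w = -y/6 + w = w - y/6)
45*(u(-4, v(-1, 1)) - 18) = 45*((-4 - 1/6*1**2) - 18) = 45*((-4 - 1/6*1) - 18) = 45*((-4 - 1/6) - 18) = 45*(-25/6 - 18) = 45*(-133/6) = -1995/2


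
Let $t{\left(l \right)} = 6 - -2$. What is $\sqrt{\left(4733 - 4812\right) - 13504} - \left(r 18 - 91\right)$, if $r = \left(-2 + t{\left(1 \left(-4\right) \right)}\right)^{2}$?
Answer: $-557 + 17 i \sqrt{47} \approx -557.0 + 116.55 i$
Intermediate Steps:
$t{\left(l \right)} = 8$ ($t{\left(l \right)} = 6 + 2 = 8$)
$r = 36$ ($r = \left(-2 + 8\right)^{2} = 6^{2} = 36$)
$\sqrt{\left(4733 - 4812\right) - 13504} - \left(r 18 - 91\right) = \sqrt{\left(4733 - 4812\right) - 13504} - \left(36 \cdot 18 - 91\right) = \sqrt{\left(4733 - 4812\right) - 13504} - \left(648 - 91\right) = \sqrt{-79 - 13504} - 557 = \sqrt{-13583} - 557 = 17 i \sqrt{47} - 557 = -557 + 17 i \sqrt{47}$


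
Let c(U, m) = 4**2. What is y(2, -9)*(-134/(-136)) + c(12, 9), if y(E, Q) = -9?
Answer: 485/68 ≈ 7.1324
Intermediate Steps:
c(U, m) = 16
y(2, -9)*(-134/(-136)) + c(12, 9) = -(-1206)/(-136) + 16 = -(-1206)*(-1)/136 + 16 = -9*67/68 + 16 = -603/68 + 16 = 485/68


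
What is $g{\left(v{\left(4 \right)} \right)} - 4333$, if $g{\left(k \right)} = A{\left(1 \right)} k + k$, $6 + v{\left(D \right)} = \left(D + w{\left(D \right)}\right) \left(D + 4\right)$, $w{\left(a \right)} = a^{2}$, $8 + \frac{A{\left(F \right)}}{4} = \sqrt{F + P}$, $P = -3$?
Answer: $-9107 + 616 i \sqrt{2} \approx -9107.0 + 871.16 i$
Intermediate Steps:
$A{\left(F \right)} = -32 + 4 \sqrt{-3 + F}$ ($A{\left(F \right)} = -32 + 4 \sqrt{F - 3} = -32 + 4 \sqrt{-3 + F}$)
$v{\left(D \right)} = -6 + \left(4 + D\right) \left(D + D^{2}\right)$ ($v{\left(D \right)} = -6 + \left(D + D^{2}\right) \left(D + 4\right) = -6 + \left(D + D^{2}\right) \left(4 + D\right) = -6 + \left(4 + D\right) \left(D + D^{2}\right)$)
$g{\left(k \right)} = k + k \left(-32 + 4 i \sqrt{2}\right)$ ($g{\left(k \right)} = \left(-32 + 4 \sqrt{-3 + 1}\right) k + k = \left(-32 + 4 \sqrt{-2}\right) k + k = \left(-32 + 4 i \sqrt{2}\right) k + k = k \left(-32 + 4 i \sqrt{2}\right) + k = k + k \left(-32 + 4 i \sqrt{2}\right)$)
$g{\left(v{\left(4 \right)} \right)} - 4333 = \left(-6 + 4^{3} + 4 \cdot 4 + 5 \cdot 4^{2}\right) \left(-31 + 4 i \sqrt{2}\right) - 4333 = \left(-6 + 64 + 16 + 5 \cdot 16\right) \left(-31 + 4 i \sqrt{2}\right) - 4333 = \left(-6 + 64 + 16 + 80\right) \left(-31 + 4 i \sqrt{2}\right) - 4333 = 154 \left(-31 + 4 i \sqrt{2}\right) - 4333 = \left(-4774 + 616 i \sqrt{2}\right) - 4333 = -9107 + 616 i \sqrt{2}$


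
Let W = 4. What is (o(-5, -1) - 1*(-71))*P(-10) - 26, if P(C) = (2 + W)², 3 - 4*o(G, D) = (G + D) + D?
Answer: 2620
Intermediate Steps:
o(G, D) = ¾ - D/2 - G/4 (o(G, D) = ¾ - ((G + D) + D)/4 = ¾ - ((D + G) + D)/4 = ¾ - (G + 2*D)/4 = ¾ + (-D/2 - G/4) = ¾ - D/2 - G/4)
P(C) = 36 (P(C) = (2 + 4)² = 6² = 36)
(o(-5, -1) - 1*(-71))*P(-10) - 26 = ((¾ - ½*(-1) - ¼*(-5)) - 1*(-71))*36 - 26 = ((¾ + ½ + 5/4) + 71)*36 - 26 = (5/2 + 71)*36 - 26 = (147/2)*36 - 26 = 2646 - 26 = 2620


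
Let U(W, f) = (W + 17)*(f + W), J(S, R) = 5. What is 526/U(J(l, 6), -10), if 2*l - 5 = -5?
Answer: -263/55 ≈ -4.7818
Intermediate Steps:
l = 0 (l = 5/2 + (½)*(-5) = 5/2 - 5/2 = 0)
U(W, f) = (17 + W)*(W + f)
526/U(J(l, 6), -10) = 526/(5² + 17*5 + 17*(-10) + 5*(-10)) = 526/(25 + 85 - 170 - 50) = 526/(-110) = 526*(-1/110) = -263/55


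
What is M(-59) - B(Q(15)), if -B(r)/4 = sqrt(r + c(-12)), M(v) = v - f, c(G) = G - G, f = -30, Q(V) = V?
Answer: -29 + 4*sqrt(15) ≈ -13.508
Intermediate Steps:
c(G) = 0
M(v) = 30 + v (M(v) = v - 1*(-30) = v + 30 = 30 + v)
B(r) = -4*sqrt(r) (B(r) = -4*sqrt(r + 0) = -4*sqrt(r))
M(-59) - B(Q(15)) = (30 - 59) - (-4)*sqrt(15) = -29 + 4*sqrt(15)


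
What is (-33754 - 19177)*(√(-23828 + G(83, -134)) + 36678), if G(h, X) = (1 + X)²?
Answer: -1941403218 - 52931*I*√6139 ≈ -1.9414e+9 - 4.1472e+6*I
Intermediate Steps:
(-33754 - 19177)*(√(-23828 + G(83, -134)) + 36678) = (-33754 - 19177)*(√(-23828 + (1 - 134)²) + 36678) = -52931*(√(-23828 + (-133)²) + 36678) = -52931*(√(-23828 + 17689) + 36678) = -52931*(√(-6139) + 36678) = -52931*(I*√6139 + 36678) = -52931*(36678 + I*√6139) = -1941403218 - 52931*I*√6139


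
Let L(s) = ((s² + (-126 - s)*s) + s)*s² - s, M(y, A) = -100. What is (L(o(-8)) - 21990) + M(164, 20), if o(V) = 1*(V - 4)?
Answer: 193922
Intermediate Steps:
o(V) = -4 + V (o(V) = 1*(-4 + V) = -4 + V)
L(s) = -s + s²*(s + s² + s*(-126 - s)) (L(s) = ((s² + s*(-126 - s)) + s)*s² - s = (s + s² + s*(-126 - s))*s² - s = s²*(s + s² + s*(-126 - s)) - s = -s + s²*(s + s² + s*(-126 - s)))
(L(o(-8)) - 21990) + M(164, 20) = ((-(-4 - 8) - 125*(-4 - 8)³) - 21990) - 100 = ((-1*(-12) - 125*(-12)³) - 21990) - 100 = ((12 - 125*(-1728)) - 21990) - 100 = ((12 + 216000) - 21990) - 100 = (216012 - 21990) - 100 = 194022 - 100 = 193922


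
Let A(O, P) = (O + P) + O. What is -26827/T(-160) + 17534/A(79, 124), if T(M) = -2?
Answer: 3800141/282 ≈ 13476.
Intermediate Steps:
A(O, P) = P + 2*O
-26827/T(-160) + 17534/A(79, 124) = -26827/(-2) + 17534/(124 + 2*79) = -26827*(-1/2) + 17534/(124 + 158) = 26827/2 + 17534/282 = 26827/2 + 17534*(1/282) = 26827/2 + 8767/141 = 3800141/282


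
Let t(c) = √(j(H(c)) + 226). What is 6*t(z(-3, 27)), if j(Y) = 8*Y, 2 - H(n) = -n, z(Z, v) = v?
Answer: 6*√458 ≈ 128.41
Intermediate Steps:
H(n) = 2 + n (H(n) = 2 - (-1)*n = 2 + n)
t(c) = √(242 + 8*c) (t(c) = √(8*(2 + c) + 226) = √((16 + 8*c) + 226) = √(242 + 8*c))
6*t(z(-3, 27)) = 6*√(242 + 8*27) = 6*√(242 + 216) = 6*√458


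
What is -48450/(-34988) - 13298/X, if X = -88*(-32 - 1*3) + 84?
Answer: -19498414/6918877 ≈ -2.8181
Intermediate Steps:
X = 3164 (X = -88*(-32 - 3) + 84 = -88*(-35) + 84 = 3080 + 84 = 3164)
-48450/(-34988) - 13298/X = -48450/(-34988) - 13298/3164 = -48450*(-1/34988) - 13298*1/3164 = 24225/17494 - 6649/1582 = -19498414/6918877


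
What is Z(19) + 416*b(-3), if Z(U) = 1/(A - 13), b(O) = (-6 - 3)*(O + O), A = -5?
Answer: 404351/18 ≈ 22464.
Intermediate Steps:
b(O) = -18*O
Z(U) = -1/18 (Z(U) = 1/(-5 - 13) = 1/(-18) = -1/18)
Z(19) + 416*b(-3) = -1/18 + 416*(-18*(-3)) = -1/18 + 416*54 = -1/18 + 22464 = 404351/18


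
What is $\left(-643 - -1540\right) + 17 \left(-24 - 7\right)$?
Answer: $370$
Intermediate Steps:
$\left(-643 - -1540\right) + 17 \left(-24 - 7\right) = \left(-643 + 1540\right) + 17 \left(-31\right) = 897 - 527 = 370$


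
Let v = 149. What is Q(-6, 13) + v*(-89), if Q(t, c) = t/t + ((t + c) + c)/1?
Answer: -13240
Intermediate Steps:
Q(t, c) = 1 + t + 2*c (Q(t, c) = 1 + ((c + t) + c)*1 = 1 + (t + 2*c)*1 = 1 + (t + 2*c) = 1 + t + 2*c)
Q(-6, 13) + v*(-89) = (1 - 6 + 2*13) + 149*(-89) = (1 - 6 + 26) - 13261 = 21 - 13261 = -13240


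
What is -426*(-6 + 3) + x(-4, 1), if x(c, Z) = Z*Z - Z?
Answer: 1278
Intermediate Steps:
x(c, Z) = Z² - Z
-426*(-6 + 3) + x(-4, 1) = -426*(-6 + 3) + 1*(-1 + 1) = -426*(-3) + 1*0 = -142*(-9) + 0 = 1278 + 0 = 1278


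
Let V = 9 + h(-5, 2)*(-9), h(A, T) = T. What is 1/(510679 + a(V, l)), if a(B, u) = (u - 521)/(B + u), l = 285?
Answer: 69/35236792 ≈ 1.9582e-6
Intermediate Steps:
V = -9 (V = 9 + 2*(-9) = 9 - 18 = -9)
a(B, u) = (-521 + u)/(B + u)
1/(510679 + a(V, l)) = 1/(510679 + (-521 + 285)/(-9 + 285)) = 1/(510679 - 236/276) = 1/(510679 + (1/276)*(-236)) = 1/(510679 - 59/69) = 1/(35236792/69) = 69/35236792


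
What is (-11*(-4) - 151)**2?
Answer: 11449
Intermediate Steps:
(-11*(-4) - 151)**2 = (44 - 151)**2 = (-107)**2 = 11449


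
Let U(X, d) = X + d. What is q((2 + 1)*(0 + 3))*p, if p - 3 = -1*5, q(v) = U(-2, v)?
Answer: -14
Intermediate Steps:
q(v) = -2 + v
p = -2 (p = 3 - 1*5 = 3 - 5 = -2)
q((2 + 1)*(0 + 3))*p = (-2 + (2 + 1)*(0 + 3))*(-2) = (-2 + 3*3)*(-2) = (-2 + 9)*(-2) = 7*(-2) = -14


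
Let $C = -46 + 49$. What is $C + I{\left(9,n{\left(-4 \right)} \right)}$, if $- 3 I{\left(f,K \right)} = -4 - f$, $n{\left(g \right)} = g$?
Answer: $\frac{22}{3} \approx 7.3333$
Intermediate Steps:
$I{\left(f,K \right)} = \frac{4}{3} + \frac{f}{3}$ ($I{\left(f,K \right)} = - \frac{-4 - f}{3} = \frac{4}{3} + \frac{f}{3}$)
$C = 3$
$C + I{\left(9,n{\left(-4 \right)} \right)} = 3 + \left(\frac{4}{3} + \frac{1}{3} \cdot 9\right) = 3 + \left(\frac{4}{3} + 3\right) = 3 + \frac{13}{3} = \frac{22}{3}$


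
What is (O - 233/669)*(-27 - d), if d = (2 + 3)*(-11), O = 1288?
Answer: 24120292/669 ≈ 36054.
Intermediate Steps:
d = -55 (d = 5*(-11) = -55)
(O - 233/669)*(-27 - d) = (1288 - 233/669)*(-27 - 1*(-55)) = (1288 - 233*1/669)*(-27 + 55) = (1288 - 233/669)*28 = (861439/669)*28 = 24120292/669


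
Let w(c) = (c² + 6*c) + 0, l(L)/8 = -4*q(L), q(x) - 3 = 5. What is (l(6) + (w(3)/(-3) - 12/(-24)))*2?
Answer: -529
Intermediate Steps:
q(x) = 8 (q(x) = 3 + 5 = 8)
l(L) = -256 (l(L) = 8*(-4*8) = 8*(-32) = -256)
w(c) = c² + 6*c
(l(6) + (w(3)/(-3) - 12/(-24)))*2 = (-256 + ((3*(6 + 3))/(-3) - 12/(-24)))*2 = (-256 + ((3*9)*(-⅓) - 12*(-1/24)))*2 = (-256 + (27*(-⅓) + ½))*2 = (-256 + (-9 + ½))*2 = (-256 - 17/2)*2 = -529/2*2 = -529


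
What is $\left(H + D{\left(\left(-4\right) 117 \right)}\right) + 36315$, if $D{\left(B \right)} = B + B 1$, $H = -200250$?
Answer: $-164871$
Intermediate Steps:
$D{\left(B \right)} = 2 B$ ($D{\left(B \right)} = B + B = 2 B$)
$\left(H + D{\left(\left(-4\right) 117 \right)}\right) + 36315 = \left(-200250 + 2 \left(\left(-4\right) 117\right)\right) + 36315 = \left(-200250 + 2 \left(-468\right)\right) + 36315 = \left(-200250 - 936\right) + 36315 = -201186 + 36315 = -164871$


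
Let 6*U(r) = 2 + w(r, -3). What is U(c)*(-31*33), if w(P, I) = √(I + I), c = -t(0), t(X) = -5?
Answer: -341 - 341*I*√6/2 ≈ -341.0 - 417.64*I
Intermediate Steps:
c = 5 (c = -1*(-5) = 5)
w(P, I) = √2*√I (w(P, I) = √(2*I) = √2*√I)
U(r) = ⅓ + I*√6/6 (U(r) = (2 + √2*√(-3))/6 = (2 + √2*(I*√3))/6 = (2 + I*√6)/6 = ⅓ + I*√6/6)
U(c)*(-31*33) = (⅓ + I*√6/6)*(-31*33) = (⅓ + I*√6/6)*(-1023) = -341 - 341*I*√6/2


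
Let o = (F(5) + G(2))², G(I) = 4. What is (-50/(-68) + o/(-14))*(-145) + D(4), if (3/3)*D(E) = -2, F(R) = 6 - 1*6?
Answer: 13589/238 ≈ 57.097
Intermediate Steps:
F(R) = 0 (F(R) = 6 - 6 = 0)
o = 16 (o = (0 + 4)² = 4² = 16)
D(E) = -2
(-50/(-68) + o/(-14))*(-145) + D(4) = (-50/(-68) + 16/(-14))*(-145) - 2 = (-50*(-1/68) + 16*(-1/14))*(-145) - 2 = (25/34 - 8/7)*(-145) - 2 = -97/238*(-145) - 2 = 14065/238 - 2 = 13589/238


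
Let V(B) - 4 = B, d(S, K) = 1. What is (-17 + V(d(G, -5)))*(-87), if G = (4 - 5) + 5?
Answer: 1044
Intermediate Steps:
G = 4 (G = -1 + 5 = 4)
V(B) = 4 + B
(-17 + V(d(G, -5)))*(-87) = (-17 + (4 + 1))*(-87) = (-17 + 5)*(-87) = -12*(-87) = 1044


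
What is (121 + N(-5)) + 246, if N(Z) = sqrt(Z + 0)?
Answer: 367 + I*sqrt(5) ≈ 367.0 + 2.2361*I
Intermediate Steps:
N(Z) = sqrt(Z)
(121 + N(-5)) + 246 = (121 + sqrt(-5)) + 246 = (121 + I*sqrt(5)) + 246 = 367 + I*sqrt(5)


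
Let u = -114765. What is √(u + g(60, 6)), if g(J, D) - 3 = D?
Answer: 2*I*√28689 ≈ 338.76*I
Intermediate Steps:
g(J, D) = 3 + D
√(u + g(60, 6)) = √(-114765 + (3 + 6)) = √(-114765 + 9) = √(-114756) = 2*I*√28689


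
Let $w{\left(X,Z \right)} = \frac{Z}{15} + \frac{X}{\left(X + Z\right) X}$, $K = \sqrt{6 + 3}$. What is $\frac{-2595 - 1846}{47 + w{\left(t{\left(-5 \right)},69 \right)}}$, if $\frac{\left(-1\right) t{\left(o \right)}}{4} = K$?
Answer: $- \frac{1265685}{14711} \approx -86.037$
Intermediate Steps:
$K = 3$ ($K = \sqrt{9} = 3$)
$t{\left(o \right)} = -12$ ($t{\left(o \right)} = \left(-4\right) 3 = -12$)
$w{\left(X,Z \right)} = \frac{1}{X + Z} + \frac{Z}{15}$ ($w{\left(X,Z \right)} = Z \frac{1}{15} + \frac{X}{X \left(X + Z\right)} = \frac{Z}{15} + X \frac{1}{X \left(X + Z\right)} = \frac{Z}{15} + \frac{1}{X + Z} = \frac{1}{X + Z} + \frac{Z}{15}$)
$\frac{-2595 - 1846}{47 + w{\left(t{\left(-5 \right)},69 \right)}} = \frac{-2595 - 1846}{47 + \frac{15 + 69^{2} - 828}{15 \left(-12 + 69\right)}} = - \frac{4441}{47 + \frac{15 + 4761 - 828}{15 \cdot 57}} = - \frac{4441}{47 + \frac{1}{15} \cdot \frac{1}{57} \cdot 3948} = - \frac{4441}{47 + \frac{1316}{285}} = - \frac{4441}{\frac{14711}{285}} = \left(-4441\right) \frac{285}{14711} = - \frac{1265685}{14711}$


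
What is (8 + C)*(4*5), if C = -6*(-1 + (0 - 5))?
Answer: 880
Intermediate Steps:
C = 36 (C = -6*(-1 - 5) = -6*(-6) = 36)
(8 + C)*(4*5) = (8 + 36)*(4*5) = 44*20 = 880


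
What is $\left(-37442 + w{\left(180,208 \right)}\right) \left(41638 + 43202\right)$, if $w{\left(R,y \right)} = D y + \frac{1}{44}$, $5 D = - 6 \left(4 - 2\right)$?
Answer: $- \frac{35408224278}{11} \approx -3.2189 \cdot 10^{9}$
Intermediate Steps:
$D = - \frac{12}{5}$ ($D = \frac{\left(-6\right) \left(4 - 2\right)}{5} = \frac{\left(-6\right) 2}{5} = \frac{1}{5} \left(-12\right) = - \frac{12}{5} \approx -2.4$)
$w{\left(R,y \right)} = \frac{1}{44} - \frac{12 y}{5}$ ($w{\left(R,y \right)} = - \frac{12 y}{5} + \frac{1}{44} = \frac{1}{44} - \frac{12 y}{5}$)
$\left(-37442 + w{\left(180,208 \right)}\right) \left(41638 + 43202\right) = \left(-37442 + \left(\frac{1}{44} - \frac{2496}{5}\right)\right) \left(41638 + 43202\right) = \left(-37442 + \left(\frac{1}{44} - \frac{2496}{5}\right)\right) 84840 = \left(-37442 - \frac{109819}{220}\right) 84840 = \left(- \frac{8347059}{220}\right) 84840 = - \frac{35408224278}{11}$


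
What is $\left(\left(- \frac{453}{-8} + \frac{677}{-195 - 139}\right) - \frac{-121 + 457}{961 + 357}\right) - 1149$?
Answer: $- \frac{963762187}{880424} \approx -1094.7$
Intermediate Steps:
$\left(\left(- \frac{453}{-8} + \frac{677}{-195 - 139}\right) - \frac{-121 + 457}{961 + 357}\right) - 1149 = \left(\left(\left(-453\right) \left(- \frac{1}{8}\right) + \frac{677}{-195 - 139}\right) - \frac{336}{1318}\right) - 1149 = \left(\left(\frac{453}{8} + \frac{677}{-334}\right) - 336 \cdot \frac{1}{1318}\right) - 1149 = \left(\left(\frac{453}{8} + 677 \left(- \frac{1}{334}\right)\right) - \frac{168}{659}\right) - 1149 = \left(\left(\frac{453}{8} - \frac{677}{334}\right) - \frac{168}{659}\right) - 1149 = \left(\frac{72943}{1336} - \frac{168}{659}\right) - 1149 = \frac{47844989}{880424} - 1149 = - \frac{963762187}{880424}$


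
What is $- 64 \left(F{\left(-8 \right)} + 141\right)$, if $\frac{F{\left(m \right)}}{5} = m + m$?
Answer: $-3904$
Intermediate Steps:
$F{\left(m \right)} = 10 m$ ($F{\left(m \right)} = 5 \left(m + m\right) = 5 \cdot 2 m = 10 m$)
$- 64 \left(F{\left(-8 \right)} + 141\right) = - 64 \left(10 \left(-8\right) + 141\right) = - 64 \left(-80 + 141\right) = \left(-64\right) 61 = -3904$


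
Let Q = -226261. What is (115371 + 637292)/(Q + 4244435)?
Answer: 752663/4018174 ≈ 0.18731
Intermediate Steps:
(115371 + 637292)/(Q + 4244435) = (115371 + 637292)/(-226261 + 4244435) = 752663/4018174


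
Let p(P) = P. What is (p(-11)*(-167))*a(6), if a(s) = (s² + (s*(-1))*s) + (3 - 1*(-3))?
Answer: 11022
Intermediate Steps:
a(s) = 6 (a(s) = (s² + (-s)*s) + (3 + 3) = (s² - s²) + 6 = 0 + 6 = 6)
(p(-11)*(-167))*a(6) = -11*(-167)*6 = 1837*6 = 11022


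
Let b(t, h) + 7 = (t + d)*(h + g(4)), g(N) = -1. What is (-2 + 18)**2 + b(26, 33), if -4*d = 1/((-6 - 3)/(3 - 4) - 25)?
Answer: 2163/2 ≈ 1081.5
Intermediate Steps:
d = 1/64 (d = -1/(4*((-6 - 3)/(3 - 4) - 25)) = -1/(4*(-9/(-1) - 25)) = -1/(4*(-9*(-1) - 25)) = -1/(4*(9 - 25)) = -1/4/(-16) = -1/4*(-1/16) = 1/64 ≈ 0.015625)
b(t, h) = -7 + (-1 + h)*(1/64 + t) (b(t, h) = -7 + (t + 1/64)*(h - 1) = -7 + (1/64 + t)*(-1 + h) = -7 + (-1 + h)*(1/64 + t))
(-2 + 18)**2 + b(26, 33) = (-2 + 18)**2 + (-449/64 - 1*26 + (1/64)*33 + 33*26) = 16**2 + (-449/64 - 26 + 33/64 + 858) = 256 + 1651/2 = 2163/2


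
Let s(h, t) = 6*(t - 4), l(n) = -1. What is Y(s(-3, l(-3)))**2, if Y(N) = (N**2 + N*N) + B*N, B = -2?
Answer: 3459600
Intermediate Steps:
s(h, t) = -24 + 6*t (s(h, t) = 6*(-4 + t) = -24 + 6*t)
Y(N) = -2*N + 2*N**2 (Y(N) = (N**2 + N*N) - 2*N = (N**2 + N**2) - 2*N = 2*N**2 - 2*N = -2*N + 2*N**2)
Y(s(-3, l(-3)))**2 = (2*(-24 + 6*(-1))*(-1 + (-24 + 6*(-1))))**2 = (2*(-24 - 6)*(-1 + (-24 - 6)))**2 = (2*(-30)*(-1 - 30))**2 = (2*(-30)*(-31))**2 = 1860**2 = 3459600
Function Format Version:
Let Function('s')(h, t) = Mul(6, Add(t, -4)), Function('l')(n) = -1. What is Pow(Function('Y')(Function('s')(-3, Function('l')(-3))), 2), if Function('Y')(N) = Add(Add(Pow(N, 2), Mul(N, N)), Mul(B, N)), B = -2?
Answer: 3459600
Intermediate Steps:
Function('s')(h, t) = Add(-24, Mul(6, t)) (Function('s')(h, t) = Mul(6, Add(-4, t)) = Add(-24, Mul(6, t)))
Function('Y')(N) = Add(Mul(-2, N), Mul(2, Pow(N, 2))) (Function('Y')(N) = Add(Add(Pow(N, 2), Mul(N, N)), Mul(-2, N)) = Add(Add(Pow(N, 2), Pow(N, 2)), Mul(-2, N)) = Add(Mul(2, Pow(N, 2)), Mul(-2, N)) = Add(Mul(-2, N), Mul(2, Pow(N, 2))))
Pow(Function('Y')(Function('s')(-3, Function('l')(-3))), 2) = Pow(Mul(2, Add(-24, Mul(6, -1)), Add(-1, Add(-24, Mul(6, -1)))), 2) = Pow(Mul(2, Add(-24, -6), Add(-1, Add(-24, -6))), 2) = Pow(Mul(2, -30, Add(-1, -30)), 2) = Pow(Mul(2, -30, -31), 2) = Pow(1860, 2) = 3459600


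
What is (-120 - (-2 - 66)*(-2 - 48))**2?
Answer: 12390400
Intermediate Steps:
(-120 - (-2 - 66)*(-2 - 48))**2 = (-120 - (-68)*(-50))**2 = (-120 - 1*3400)**2 = (-120 - 3400)**2 = (-3520)**2 = 12390400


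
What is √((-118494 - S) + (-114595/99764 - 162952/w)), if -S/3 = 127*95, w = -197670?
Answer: I*√40823425043545827030315/704298210 ≈ 286.88*I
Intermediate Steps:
S = -36195 (S = -381*95 = -3*12065 = -36195)
√((-118494 - S) + (-114595/99764 - 162952/w)) = √((-118494 - 1*(-36195)) + (-114595/99764 - 162952/(-197670))) = √((-118494 + 36195) + (-114595*1/99764 - 162952*(-1/197670))) = √(-82299 + (-114595/99764 + 81476/98835)) = √(-82299 - 3197625161/9860174940) = √(-811485735012221/9860174940) = I*√40823425043545827030315/704298210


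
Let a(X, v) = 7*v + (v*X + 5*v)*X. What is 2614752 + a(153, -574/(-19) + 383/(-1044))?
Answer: 66180864871/19836 ≈ 3.3364e+6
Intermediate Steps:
a(X, v) = 7*v + X*(5*v + X*v) (a(X, v) = 7*v + (X*v + 5*v)*X = 7*v + (5*v + X*v)*X = 7*v + X*(5*v + X*v))
2614752 + a(153, -574/(-19) + 383/(-1044)) = 2614752 + (-574/(-19) + 383/(-1044))*(7 + 153² + 5*153) = 2614752 + (-574*(-1/19) + 383*(-1/1044))*(7 + 23409 + 765) = 2614752 + (574/19 - 383/1044)*24181 = 2614752 + (591979/19836)*24181 = 2614752 + 14314644199/19836 = 66180864871/19836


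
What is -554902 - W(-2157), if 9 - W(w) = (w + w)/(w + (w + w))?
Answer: -1664731/3 ≈ -5.5491e+5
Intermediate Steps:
W(w) = 25/3 (W(w) = 9 - (w + w)/(w + (w + w)) = 9 - 2*w/(w + 2*w) = 9 - 2*w/(3*w) = 9 - 2*w*1/(3*w) = 9 - 1*⅔ = 9 - ⅔ = 25/3)
-554902 - W(-2157) = -554902 - 1*25/3 = -554902 - 25/3 = -1664731/3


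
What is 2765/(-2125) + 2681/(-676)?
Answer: -1513253/287300 ≈ -5.2672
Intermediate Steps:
2765/(-2125) + 2681/(-676) = 2765*(-1/2125) + 2681*(-1/676) = -553/425 - 2681/676 = -1513253/287300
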